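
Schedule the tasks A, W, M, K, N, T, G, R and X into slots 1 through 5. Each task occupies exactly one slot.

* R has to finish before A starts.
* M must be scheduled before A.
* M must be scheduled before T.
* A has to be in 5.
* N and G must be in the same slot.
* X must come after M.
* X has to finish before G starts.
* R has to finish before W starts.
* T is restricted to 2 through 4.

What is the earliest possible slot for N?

N must be in the same slot as G, which can't be before 3, so N is at least 3.
N at 3 is achievable: G=3; R=1; W=2; M=1; N=3; T=2; A=5; K=1; X=2.

3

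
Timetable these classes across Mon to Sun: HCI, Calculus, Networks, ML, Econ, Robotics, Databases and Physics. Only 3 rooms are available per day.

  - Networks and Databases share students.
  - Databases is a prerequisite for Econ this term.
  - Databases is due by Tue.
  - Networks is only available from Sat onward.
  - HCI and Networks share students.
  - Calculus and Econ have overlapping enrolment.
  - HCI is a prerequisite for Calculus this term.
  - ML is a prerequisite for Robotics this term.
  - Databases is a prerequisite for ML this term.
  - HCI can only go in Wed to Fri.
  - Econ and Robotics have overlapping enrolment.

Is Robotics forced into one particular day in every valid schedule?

No

Robotics can be Wed (e.g. Econ -> Tue; Robotics -> Wed; Networks -> Sat; Calculus -> Thu; HCI -> Wed; Physics -> Mon; Databases -> Mon; ML -> Tue) or Thu (e.g. HCI -> Wed; Calculus -> Thu; Econ -> Tue; Physics -> Mon; Databases -> Mon; ML -> Tue; Robotics -> Thu; Networks -> Sat).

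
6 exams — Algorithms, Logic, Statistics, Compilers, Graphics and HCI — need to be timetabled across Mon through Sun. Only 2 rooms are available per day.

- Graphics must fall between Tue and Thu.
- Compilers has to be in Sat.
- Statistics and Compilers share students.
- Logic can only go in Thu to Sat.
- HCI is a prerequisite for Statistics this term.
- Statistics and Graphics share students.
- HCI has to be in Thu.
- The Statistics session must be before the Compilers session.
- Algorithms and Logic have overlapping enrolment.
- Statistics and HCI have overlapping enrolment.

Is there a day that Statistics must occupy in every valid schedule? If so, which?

HCI is fixed at Thu and must come before Statistics, so Statistics is at least Fri.
Compilers is fixed at Sat and must come after Statistics, so Statistics is at most Fri.
So Statistics must be Fri.

Fri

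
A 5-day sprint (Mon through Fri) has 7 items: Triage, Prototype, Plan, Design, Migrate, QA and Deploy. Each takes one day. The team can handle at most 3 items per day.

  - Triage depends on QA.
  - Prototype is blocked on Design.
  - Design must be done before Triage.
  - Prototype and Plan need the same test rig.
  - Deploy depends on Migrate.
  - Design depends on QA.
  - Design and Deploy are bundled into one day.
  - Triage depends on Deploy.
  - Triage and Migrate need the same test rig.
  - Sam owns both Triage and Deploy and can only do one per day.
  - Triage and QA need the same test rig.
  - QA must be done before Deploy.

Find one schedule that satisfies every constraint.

Triage=Wed, Plan=Mon, Prototype=Wed, Design=Tue, Deploy=Tue, QA=Mon, Migrate=Mon

Checking: QA(Mon) before Deploy(Tue); Design(Tue) before Prototype(Wed); Design(Tue) before Triage(Wed); Migrate(Mon) before Deploy(Tue); QA(Mon) before Triage(Wed); QA(Mon) before Design(Tue); Deploy(Tue) before Triage(Wed); Triage(Wed) != Migrate(Mon); Triage(Wed) != QA(Mon); Triage(Wed) != Deploy(Tue); Prototype(Wed) != Plan(Mon); Design = Deploy = Tue; max 3 per day (cap 3).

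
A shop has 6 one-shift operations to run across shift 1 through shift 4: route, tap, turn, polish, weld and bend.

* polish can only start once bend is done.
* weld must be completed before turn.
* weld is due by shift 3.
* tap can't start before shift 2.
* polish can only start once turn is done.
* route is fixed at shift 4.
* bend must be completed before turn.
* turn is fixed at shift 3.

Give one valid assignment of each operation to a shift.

bend=shift 1; tap=shift 2; polish=shift 4; turn=shift 3; weld=shift 1; route=shift 4

Checking: bend(shift 1) before polish(shift 4); turn(shift 3) before polish(shift 4); weld(shift 1) before turn(shift 3); bend(shift 1) before turn(shift 3); weld=shift 1 in [shift 1,shift 3]; tap=shift 2 in [shift 2,shift 4]; route=shift 4 in [shift 4,shift 4]; turn=shift 3 in [shift 3,shift 3].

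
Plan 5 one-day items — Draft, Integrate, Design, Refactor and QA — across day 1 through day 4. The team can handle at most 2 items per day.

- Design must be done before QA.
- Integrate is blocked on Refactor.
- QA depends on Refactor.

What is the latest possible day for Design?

Downstream work caps Design at day 3.
Design at day 3 is achievable: Design=day 3, Integrate=day 2, QA=day 4, Draft=day 1, Refactor=day 1.

day 3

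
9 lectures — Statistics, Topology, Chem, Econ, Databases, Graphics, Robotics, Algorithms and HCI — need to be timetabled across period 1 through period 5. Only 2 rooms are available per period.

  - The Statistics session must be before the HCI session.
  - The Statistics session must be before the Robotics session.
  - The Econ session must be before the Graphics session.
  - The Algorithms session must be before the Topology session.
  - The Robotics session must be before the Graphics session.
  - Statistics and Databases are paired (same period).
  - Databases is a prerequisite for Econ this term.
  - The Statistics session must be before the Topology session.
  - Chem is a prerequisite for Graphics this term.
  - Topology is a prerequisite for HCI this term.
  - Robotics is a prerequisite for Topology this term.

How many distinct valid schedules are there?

Splitting on Statistics: it can be period 1 (29), period 2 (6). Listing each branch's schedules as (Topology, Chem, Econ, Databases, Graphics, Robotics, Algorithms, HCI) by period number:
Statistics=period 1: (3,3,4,1,5,2,2,4) (3,3,4,1,5,2,2,5) (3,4,3,1,5,2,2,4) (3,4,3,1,5,2,2,5) (3,4,4,1,5,2,2,5) (4,2,2,1,4,3,3,5) (4,2,2,1,5,3,3,5) (4,2,3,1,4,2,3,5) (4,2,3,1,4,3,2,5) (4,2,3,1,5,2,3,5) (4,2,3,1,5,3,2,5) (4,2,4,1,5,2,3,5) (4,2,4,1,5,3,2,5) (4,2,4,1,5,3,3,5) (4,3,2,1,4,2,3,5) (4,3,2,1,4,3,2,5) (4,3,2,1,5,2,3,5) (4,3,2,1,5,3,2,5) (4,3,3,1,4,2,2,5) (4,3,3,1,5,2,2,5) (4,3,4,1,5,2,2,5) (4,3,4,1,5,2,3,5) (4,3,4,1,5,3,2,5) (4,4,2,1,5,2,3,5) (4,4,2,1,5,3,2,5) (4,4,2,1,5,3,3,5) (4,4,3,1,5,2,2,5) (4,4,3,1,5,2,3,5) (4,4,3,1,5,3,2,5) — 29.
Statistics=period 2: (4,1,3,2,4,3,1,5) (4,1,3,2,5,3,1,5) (4,1,4,2,5,3,1,5) (4,1,4,2,5,3,3,5) (4,3,4,2,5,3,1,5) (4,4,3,2,5,3,1,5) — 6.
Summing: 29 + 6 = 35.

35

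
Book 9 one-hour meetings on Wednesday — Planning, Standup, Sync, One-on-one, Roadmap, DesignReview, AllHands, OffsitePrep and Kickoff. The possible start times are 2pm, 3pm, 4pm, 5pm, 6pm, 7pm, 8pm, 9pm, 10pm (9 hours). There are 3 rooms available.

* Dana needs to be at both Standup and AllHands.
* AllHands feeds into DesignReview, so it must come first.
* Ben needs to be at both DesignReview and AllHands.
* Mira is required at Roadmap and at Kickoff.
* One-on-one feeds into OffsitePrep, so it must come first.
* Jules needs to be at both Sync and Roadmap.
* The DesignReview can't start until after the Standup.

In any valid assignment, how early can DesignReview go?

4pm

Precedence pushes DesignReview to at least 3pm.
DesignReview at 4pm is achievable: Standup=2pm; AllHands=3pm; Roadmap=4pm; DesignReview=4pm; Sync=3pm; OffsitePrep=3pm; Kickoff=5pm; Planning=2pm; One-on-one=2pm.
Nothing earlier works — the conflict and capacity constraints rule out every hour before 4pm.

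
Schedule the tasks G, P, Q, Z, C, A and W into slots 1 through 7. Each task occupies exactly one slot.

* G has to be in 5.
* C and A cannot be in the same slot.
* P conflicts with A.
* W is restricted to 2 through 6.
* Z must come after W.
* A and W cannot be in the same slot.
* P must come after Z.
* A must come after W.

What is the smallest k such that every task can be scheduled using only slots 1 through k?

5

The precedence chain requires at least 3 distinct slots.
G can't be placed before 5, so the schedule must run through at least slot 5.
5 works (last occupied slot: 5): for example G -> 5, A -> 3, C -> 1, Z -> 3, W -> 2, Q -> 1, P -> 4.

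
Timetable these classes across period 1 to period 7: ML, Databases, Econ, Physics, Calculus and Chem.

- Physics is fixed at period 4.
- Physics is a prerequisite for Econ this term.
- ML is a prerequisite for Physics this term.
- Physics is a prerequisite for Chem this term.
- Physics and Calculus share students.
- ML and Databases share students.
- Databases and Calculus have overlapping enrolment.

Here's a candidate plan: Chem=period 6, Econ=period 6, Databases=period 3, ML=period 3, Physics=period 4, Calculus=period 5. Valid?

Databases and Calculus have overlapping enrolment — holds.
ML and Databases share students — violated.
ML is a prerequisite for Physics this term — holds.
Physics is fixed at period 4 — holds.
Physics and Calculus share students — holds.
Physics is a prerequisite for Econ this term — holds.
Physics is a prerequisite for Chem this term — holds.

No — it violates: ML and Databases share students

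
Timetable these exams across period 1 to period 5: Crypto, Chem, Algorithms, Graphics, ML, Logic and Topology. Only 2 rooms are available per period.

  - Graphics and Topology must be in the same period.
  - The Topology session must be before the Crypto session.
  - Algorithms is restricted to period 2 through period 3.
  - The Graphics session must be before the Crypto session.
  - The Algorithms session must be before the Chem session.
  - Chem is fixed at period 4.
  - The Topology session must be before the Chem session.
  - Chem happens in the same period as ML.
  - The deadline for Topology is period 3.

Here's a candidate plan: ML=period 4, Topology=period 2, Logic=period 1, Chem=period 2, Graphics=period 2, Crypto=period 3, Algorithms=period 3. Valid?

The Algorithms session must be before the Chem session — violated.
The deadline for Topology is period 3 — holds.
Graphics and Topology must be in the same period — holds.
Only 2 rooms are available per period — violated.
Algorithms is restricted to period 2 through period 3 — holds.
The Graphics session must be before the Crypto session — holds.
Chem happens in the same period as ML — violated.
The Topology session must be before the Chem session — violated.
The Topology session must be before the Crypto session — holds.
Chem is fixed at period 4 — violated.

No — it violates: Chem is fixed at period 4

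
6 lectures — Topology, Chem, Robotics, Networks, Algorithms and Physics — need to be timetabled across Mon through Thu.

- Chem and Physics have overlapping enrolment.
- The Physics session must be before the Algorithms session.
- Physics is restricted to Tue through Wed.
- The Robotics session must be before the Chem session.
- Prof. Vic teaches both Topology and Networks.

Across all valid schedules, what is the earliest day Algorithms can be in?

Wed

Precedence pushes Algorithms to at least Wed.
Algorithms at Wed is achievable: Networks=Tue; Chem=Wed; Algorithms=Wed; Physics=Tue; Robotics=Mon; Topology=Mon.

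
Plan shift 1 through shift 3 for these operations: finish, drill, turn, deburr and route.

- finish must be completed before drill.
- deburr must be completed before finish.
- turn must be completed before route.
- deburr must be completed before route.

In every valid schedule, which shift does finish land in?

shift 2

Precedence pushes finish to at least shift 2; downstream work caps finish at shift 2.
So finish is pinned to shift 2.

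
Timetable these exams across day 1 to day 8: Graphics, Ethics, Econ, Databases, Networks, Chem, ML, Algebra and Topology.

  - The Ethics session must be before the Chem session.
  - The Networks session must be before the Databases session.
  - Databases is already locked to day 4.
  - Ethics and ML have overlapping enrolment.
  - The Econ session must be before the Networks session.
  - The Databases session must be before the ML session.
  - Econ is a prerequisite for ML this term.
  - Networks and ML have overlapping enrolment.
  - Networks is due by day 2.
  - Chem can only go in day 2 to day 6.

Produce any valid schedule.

Ethics -> day 1; Algebra -> day 1; Graphics -> day 1; Topology -> day 1; Chem -> day 2; Networks -> day 2; ML -> day 5; Econ -> day 1; Databases -> day 4

Checking: Ethics(day 1) before Chem(day 2); Econ(day 1) before ML(day 5); Networks(day 2) before Databases(day 4); Econ(day 1) before Networks(day 2); Databases(day 4) before ML(day 5); Networks(day 2) != ML(day 5); Ethics(day 1) != ML(day 5); Networks=day 2 in [day 1,day 2]; Chem=day 2 in [day 2,day 6]; Databases=day 4 in [day 4,day 4].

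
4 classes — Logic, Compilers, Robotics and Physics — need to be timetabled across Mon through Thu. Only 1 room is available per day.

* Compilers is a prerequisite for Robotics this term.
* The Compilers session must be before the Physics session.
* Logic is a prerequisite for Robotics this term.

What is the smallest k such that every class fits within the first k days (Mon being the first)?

The precedence chain requires at least 2 distinct days.
With at most 1 per day and 4 classes, at least 4 days are needed.
4 works (last occupied day: Thu): for example Physics -> Thu, Logic -> Tue, Compilers -> Mon, Robotics -> Wed.

4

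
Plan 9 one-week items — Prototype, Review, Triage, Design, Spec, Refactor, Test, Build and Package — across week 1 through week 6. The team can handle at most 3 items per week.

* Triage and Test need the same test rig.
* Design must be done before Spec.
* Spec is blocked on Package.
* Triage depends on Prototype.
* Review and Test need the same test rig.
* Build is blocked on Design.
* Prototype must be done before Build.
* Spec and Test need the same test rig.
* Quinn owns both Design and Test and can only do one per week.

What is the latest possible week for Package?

Downstream work caps Package at week 5.
Package at week 5 is achievable: Build -> week 2, Design -> week 1, Triage -> week 2, Review -> week 1, Prototype -> week 1, Refactor -> week 2, Test -> week 3, Package -> week 5, Spec -> week 6.

week 5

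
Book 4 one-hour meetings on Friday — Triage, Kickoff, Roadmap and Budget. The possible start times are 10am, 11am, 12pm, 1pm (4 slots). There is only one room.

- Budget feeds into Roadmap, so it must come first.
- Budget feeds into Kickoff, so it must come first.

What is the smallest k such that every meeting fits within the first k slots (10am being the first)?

The precedence chain requires at least 2 distinct slots.
With at most 1 per slot and 4 meetings, at least 4 slots are needed.
4 works (last occupied slot: 1pm): for example Kickoff -> 11am; Triage -> 1pm; Budget -> 10am; Roadmap -> 12pm.

4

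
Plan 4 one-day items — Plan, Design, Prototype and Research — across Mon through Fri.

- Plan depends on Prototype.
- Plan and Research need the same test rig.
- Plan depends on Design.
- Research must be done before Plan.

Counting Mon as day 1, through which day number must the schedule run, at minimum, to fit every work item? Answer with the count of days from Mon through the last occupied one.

2 days

The precedence chain requires at least 2 distinct days.
2 works (last occupied day: Tue): for example Prototype=Mon, Research=Mon, Plan=Tue, Design=Mon.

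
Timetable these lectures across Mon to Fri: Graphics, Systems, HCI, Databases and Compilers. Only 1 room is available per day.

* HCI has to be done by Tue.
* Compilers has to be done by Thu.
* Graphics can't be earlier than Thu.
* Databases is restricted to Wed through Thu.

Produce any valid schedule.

HCI=Mon; Graphics=Thu; Databases=Wed; Systems=Fri; Compilers=Tue

Checking: Compilers=Tue in [Mon,Thu]; HCI=Mon in [Mon,Tue]; Graphics=Thu in [Thu,Fri]; Databases=Wed in [Wed,Thu]; max 1 per day (cap 1).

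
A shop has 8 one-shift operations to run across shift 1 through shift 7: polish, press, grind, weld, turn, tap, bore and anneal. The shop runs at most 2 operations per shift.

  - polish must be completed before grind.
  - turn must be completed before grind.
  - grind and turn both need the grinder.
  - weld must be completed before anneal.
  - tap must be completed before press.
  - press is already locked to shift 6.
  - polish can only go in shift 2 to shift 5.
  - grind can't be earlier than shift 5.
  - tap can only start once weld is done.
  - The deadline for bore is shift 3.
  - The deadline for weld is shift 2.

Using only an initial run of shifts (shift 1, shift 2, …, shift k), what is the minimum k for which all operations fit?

The precedence chain requires at least 3 distinct shifts.
With at most 2 per shift and 8 operations, at least 4 shifts are needed.
press can't be placed before shift 6, so the schedule must run through at least shift 6.
6 works (last occupied shift: shift 6): for example anneal -> shift 3; polish -> shift 2; press -> shift 6; weld -> shift 1; turn -> shift 3; tap -> shift 2; grind -> shift 5; bore -> shift 1.

6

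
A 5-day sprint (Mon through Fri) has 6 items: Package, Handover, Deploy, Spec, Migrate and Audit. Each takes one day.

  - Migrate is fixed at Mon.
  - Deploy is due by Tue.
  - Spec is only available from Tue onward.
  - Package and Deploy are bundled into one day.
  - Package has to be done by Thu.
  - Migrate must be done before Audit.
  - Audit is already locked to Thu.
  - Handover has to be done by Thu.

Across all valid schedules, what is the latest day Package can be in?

Tue

Package's own window allows nothing later than Thu; Package must be in the same day as Deploy, which can't be after Tue, so Package is at most Tue.
Package at Tue is achievable: Deploy=Tue; Package=Tue; Spec=Tue; Audit=Thu; Migrate=Mon; Handover=Mon.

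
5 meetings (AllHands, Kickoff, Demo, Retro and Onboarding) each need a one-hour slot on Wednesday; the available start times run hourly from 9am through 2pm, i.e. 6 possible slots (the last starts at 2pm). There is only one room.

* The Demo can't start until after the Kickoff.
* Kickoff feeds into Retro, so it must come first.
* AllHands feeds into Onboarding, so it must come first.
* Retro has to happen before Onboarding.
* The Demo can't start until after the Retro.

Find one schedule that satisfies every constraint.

Kickoff -> 9am, AllHands -> 12pm, Retro -> 10am, Demo -> 11am, Onboarding -> 1pm

Checking: Kickoff(9am) before Demo(11am); Retro(10am) before Onboarding(1pm); Retro(10am) before Demo(11am); AllHands(12pm) before Onboarding(1pm); Kickoff(9am) before Retro(10am); max 1 per slot (cap 1).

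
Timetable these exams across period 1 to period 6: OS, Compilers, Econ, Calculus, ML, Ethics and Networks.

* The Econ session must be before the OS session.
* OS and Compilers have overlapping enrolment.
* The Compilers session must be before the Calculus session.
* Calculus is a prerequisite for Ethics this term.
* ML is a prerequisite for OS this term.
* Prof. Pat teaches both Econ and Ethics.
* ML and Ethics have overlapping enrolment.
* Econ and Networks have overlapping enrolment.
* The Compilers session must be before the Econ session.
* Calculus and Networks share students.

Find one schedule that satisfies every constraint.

Ethics in period 3, Compilers in period 1, Networks in period 1, Calculus in period 2, ML in period 1, Econ in period 2, OS in period 3

Checking: Compilers(period 1) before Econ(period 2); Econ(period 2) before OS(period 3); Calculus(period 2) before Ethics(period 3); Compilers(period 1) before Calculus(period 2); ML(period 1) before OS(period 3); Econ(period 2) != Networks(period 1); ML(period 1) != Ethics(period 3); OS(period 3) != Compilers(period 1); Econ(period 2) != Ethics(period 3); Calculus(period 2) != Networks(period 1).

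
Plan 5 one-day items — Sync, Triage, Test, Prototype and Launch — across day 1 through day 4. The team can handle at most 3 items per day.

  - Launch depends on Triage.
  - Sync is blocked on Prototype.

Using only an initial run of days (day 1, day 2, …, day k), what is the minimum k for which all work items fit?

The precedence chain requires at least 2 distinct days.
With at most 3 per day and 5 work items, at least 2 days are needed.
2 works (last occupied day: day 2): for example Sync -> day 2; Launch -> day 2; Test -> day 1; Triage -> day 1; Prototype -> day 1.

2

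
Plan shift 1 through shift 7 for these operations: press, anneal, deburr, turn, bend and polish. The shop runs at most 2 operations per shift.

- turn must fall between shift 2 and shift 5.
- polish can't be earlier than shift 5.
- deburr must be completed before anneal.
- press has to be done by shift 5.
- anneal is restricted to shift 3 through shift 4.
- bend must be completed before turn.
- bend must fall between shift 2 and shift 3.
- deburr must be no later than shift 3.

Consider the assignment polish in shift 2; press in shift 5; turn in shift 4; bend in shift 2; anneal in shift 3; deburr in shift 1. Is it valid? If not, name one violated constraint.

The shop runs at most 2 operations per shift — holds.
polish can't be earlier than shift 5 — violated.
deburr must be no later than shift 3 — holds.
bend must be completed before turn — holds.
bend must fall between shift 2 and shift 3 — holds.
turn must fall between shift 2 and shift 5 — holds.
anneal is restricted to shift 3 through shift 4 — holds.
deburr must be completed before anneal — holds.
press has to be done by shift 5 — holds.

No. polish can't be earlier than shift 5 is not satisfied.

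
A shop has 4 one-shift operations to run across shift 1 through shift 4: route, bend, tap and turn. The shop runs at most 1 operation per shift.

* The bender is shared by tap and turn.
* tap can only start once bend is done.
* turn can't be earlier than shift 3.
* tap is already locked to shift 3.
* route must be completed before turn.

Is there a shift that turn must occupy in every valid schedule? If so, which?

turn's window is shift 3–shift 4.
tap is fixed at shift 3, and turn can't share a shift with tap.
So turn must be shift 4.

shift 4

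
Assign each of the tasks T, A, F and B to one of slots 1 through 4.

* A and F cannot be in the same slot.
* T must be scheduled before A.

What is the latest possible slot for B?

4

B at 4 is achievable: T -> 1, F -> 1, B -> 4, A -> 2.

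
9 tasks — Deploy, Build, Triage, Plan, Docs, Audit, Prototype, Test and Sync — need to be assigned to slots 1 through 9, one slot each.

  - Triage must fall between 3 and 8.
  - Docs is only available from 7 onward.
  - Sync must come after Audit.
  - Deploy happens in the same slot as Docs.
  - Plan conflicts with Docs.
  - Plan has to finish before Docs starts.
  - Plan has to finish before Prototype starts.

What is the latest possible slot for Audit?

8

Downstream work caps Audit at 8.
Audit at 8 is achievable: Test -> 1; Sync -> 9; Build -> 1; Audit -> 8; Docs -> 7; Triage -> 3; Deploy -> 7; Prototype -> 2; Plan -> 1.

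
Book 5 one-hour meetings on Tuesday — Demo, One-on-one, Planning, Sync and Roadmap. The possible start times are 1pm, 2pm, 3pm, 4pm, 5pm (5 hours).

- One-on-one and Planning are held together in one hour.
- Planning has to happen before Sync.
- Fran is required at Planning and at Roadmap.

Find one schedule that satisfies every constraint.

Demo in 1pm, One-on-one in 1pm, Roadmap in 2pm, Sync in 2pm, Planning in 1pm

Checking: Planning(1pm) before Sync(2pm); Planning(1pm) != Roadmap(2pm); One-on-one = Planning = 1pm.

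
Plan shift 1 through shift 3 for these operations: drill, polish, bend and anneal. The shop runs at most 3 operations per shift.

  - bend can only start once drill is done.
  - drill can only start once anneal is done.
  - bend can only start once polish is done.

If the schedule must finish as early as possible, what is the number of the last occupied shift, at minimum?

3

The precedence chain requires at least 3 distinct shifts.
With at most 3 per shift and 4 operations, at least 2 shifts are needed.
3 works (last occupied shift: shift 3): for example bend=shift 3; polish=shift 1; anneal=shift 1; drill=shift 2.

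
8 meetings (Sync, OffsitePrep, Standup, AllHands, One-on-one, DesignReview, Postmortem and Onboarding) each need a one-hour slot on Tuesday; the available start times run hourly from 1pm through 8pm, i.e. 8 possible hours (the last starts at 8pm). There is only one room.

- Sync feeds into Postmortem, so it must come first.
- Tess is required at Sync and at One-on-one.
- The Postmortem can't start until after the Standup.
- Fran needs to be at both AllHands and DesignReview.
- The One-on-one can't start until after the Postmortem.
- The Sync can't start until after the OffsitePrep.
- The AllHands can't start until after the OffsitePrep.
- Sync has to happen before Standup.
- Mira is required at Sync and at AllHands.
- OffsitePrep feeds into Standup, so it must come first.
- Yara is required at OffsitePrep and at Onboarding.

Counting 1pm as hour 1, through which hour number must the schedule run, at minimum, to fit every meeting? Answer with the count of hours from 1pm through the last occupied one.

The precedence chain requires at least 5 distinct hours.
With at most 1 per hour and 8 meetings, at least 8 hours are needed.
8 works (last occupied hour: 8pm): for example Onboarding=8pm; One-on-one=6pm; Postmortem=4pm; AllHands=5pm; DesignReview=7pm; Standup=3pm; Sync=2pm; OffsitePrep=1pm.

8 hours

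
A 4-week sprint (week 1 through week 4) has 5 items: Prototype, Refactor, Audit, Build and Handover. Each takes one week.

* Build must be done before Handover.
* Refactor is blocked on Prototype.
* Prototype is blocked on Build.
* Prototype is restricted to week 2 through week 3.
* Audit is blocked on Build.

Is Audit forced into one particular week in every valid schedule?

No

Audit can be week 2 (e.g. Build=week 1; Audit=week 2; Prototype=week 2; Refactor=week 3; Handover=week 2) or week 3 (e.g. Prototype in week 2, Build in week 1, Refactor in week 3, Audit in week 3, Handover in week 2).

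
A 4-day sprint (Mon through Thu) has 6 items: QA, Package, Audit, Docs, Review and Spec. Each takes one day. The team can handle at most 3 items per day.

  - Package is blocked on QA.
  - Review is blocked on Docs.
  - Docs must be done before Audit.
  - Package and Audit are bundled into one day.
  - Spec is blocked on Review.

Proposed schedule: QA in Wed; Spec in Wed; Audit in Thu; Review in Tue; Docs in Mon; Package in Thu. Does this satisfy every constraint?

Yes

Spec is blocked on Review — holds.
The team can handle at most 3 items per day — holds.
Docs must be done before Audit — holds.
Review is blocked on Docs — holds.
Package is blocked on QA — holds.
Package and Audit are bundled into one day — holds.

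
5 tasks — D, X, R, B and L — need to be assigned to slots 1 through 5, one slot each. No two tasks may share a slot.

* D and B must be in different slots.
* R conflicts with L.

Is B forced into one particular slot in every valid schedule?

No

B can be 1 (e.g. L -> 5, R -> 4, B -> 1, X -> 3, D -> 2) or 2 (e.g. D in 1; B in 2; L in 5; X in 3; R in 4).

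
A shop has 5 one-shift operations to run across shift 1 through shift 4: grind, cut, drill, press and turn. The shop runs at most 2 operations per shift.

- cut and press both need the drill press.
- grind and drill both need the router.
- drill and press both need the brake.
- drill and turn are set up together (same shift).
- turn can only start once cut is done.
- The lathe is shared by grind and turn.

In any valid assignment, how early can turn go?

Precedence pushes turn to at least shift 2.
turn at shift 2 is achievable: grind in shift 1, drill in shift 2, cut in shift 1, turn in shift 2, press in shift 3.

shift 2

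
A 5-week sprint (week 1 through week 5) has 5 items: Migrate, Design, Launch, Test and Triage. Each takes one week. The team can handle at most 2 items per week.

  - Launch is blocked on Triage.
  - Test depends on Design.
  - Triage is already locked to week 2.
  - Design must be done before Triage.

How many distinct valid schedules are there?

Splitting on Migrate: it can be week 1 (12), week 2 (9), week 3 (11), week 4 (11), week 5 (11). Listing each branch's schedules as (Design, Launch, Test, Triage) by week number:
Migrate=week 1: (1,3,2,2) (1,3,3,2) (1,3,4,2) (1,3,5,2) (1,4,2,2) (1,4,3,2) (1,4,4,2) (1,4,5,2) (1,5,2,2) (1,5,3,2) (1,5,4,2) (1,5,5,2) — 12.
Migrate=week 2: (1,3,3,2) (1,3,4,2) (1,3,5,2) (1,4,3,2) (1,4,4,2) (1,4,5,2) (1,5,3,2) (1,5,4,2) (1,5,5,2) — 9.
Migrate=week 3: (1,3,2,2) (1,3,4,2) (1,3,5,2) (1,4,2,2) (1,4,3,2) (1,4,4,2) (1,4,5,2) (1,5,2,2) (1,5,3,2) (1,5,4,2) (1,5,5,2) — 11.
Migrate=week 4: (1,3,2,2) (1,3,3,2) (1,3,4,2) (1,3,5,2) (1,4,2,2) (1,4,3,2) (1,4,5,2) (1,5,2,2) (1,5,3,2) (1,5,4,2) (1,5,5,2) — 11.
Migrate=week 5: (1,3,2,2) (1,3,3,2) (1,3,4,2) (1,3,5,2) (1,4,2,2) (1,4,3,2) (1,4,4,2) (1,4,5,2) (1,5,2,2) (1,5,3,2) (1,5,4,2) — 11.
Summing: 12 + 9 + 11 + 11 + 11 = 54.

54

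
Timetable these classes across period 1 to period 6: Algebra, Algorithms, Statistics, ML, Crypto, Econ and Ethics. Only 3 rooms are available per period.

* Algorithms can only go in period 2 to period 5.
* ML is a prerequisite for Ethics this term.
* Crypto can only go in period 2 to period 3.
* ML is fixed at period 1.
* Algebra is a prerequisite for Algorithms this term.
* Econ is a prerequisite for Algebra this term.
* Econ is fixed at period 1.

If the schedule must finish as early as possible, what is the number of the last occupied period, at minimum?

The precedence chain requires at least 3 distinct periods.
With at most 3 per period and 7 classes, at least 3 periods are needed.
3 works (last occupied period: period 3): for example Algorithms=period 3, Ethics=period 2, ML=period 1, Statistics=period 1, Crypto=period 2, Econ=period 1, Algebra=period 2.

period 3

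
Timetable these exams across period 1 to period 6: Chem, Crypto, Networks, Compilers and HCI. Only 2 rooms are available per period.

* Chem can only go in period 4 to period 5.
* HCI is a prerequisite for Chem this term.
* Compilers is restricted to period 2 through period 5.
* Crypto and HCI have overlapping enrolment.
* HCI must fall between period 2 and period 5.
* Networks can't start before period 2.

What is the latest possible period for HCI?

period 4

HCI is available from period 2; HCI's own window allows nothing later than period 5; downstream work caps HCI at period 4.
HCI at period 4 is achievable: Chem=period 5, HCI=period 4, Networks=period 2, Compilers=period 2, Crypto=period 1.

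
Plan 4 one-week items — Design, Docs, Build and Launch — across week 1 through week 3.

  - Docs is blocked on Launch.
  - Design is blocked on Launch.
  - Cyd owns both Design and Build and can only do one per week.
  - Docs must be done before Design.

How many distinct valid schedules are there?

Enumerating: Build in week 1; Design in week 3; Launch in week 1; Docs in week 2 | Design -> week 3, Docs -> week 2, Build -> week 2, Launch -> week 1.

2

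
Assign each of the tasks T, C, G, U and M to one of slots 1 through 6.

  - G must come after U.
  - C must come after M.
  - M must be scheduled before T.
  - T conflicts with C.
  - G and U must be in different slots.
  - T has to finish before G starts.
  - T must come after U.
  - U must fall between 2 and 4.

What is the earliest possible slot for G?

Precedence pushes G to at least 4.
G at 4 is achievable: U=2, C=2, G=4, T=3, M=1.

4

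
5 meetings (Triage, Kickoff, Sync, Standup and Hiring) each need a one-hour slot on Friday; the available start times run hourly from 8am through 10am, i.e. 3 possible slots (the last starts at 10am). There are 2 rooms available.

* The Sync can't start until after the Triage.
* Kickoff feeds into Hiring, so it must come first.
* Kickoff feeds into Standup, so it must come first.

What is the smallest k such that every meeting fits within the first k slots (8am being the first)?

3 slots

The precedence chain requires at least 2 distinct slots.
With at most 2 per slot and 5 meetings, at least 3 slots are needed.
3 works (last occupied slot: 10am): for example Hiring in 10am, Kickoff in 8am, Sync in 9am, Standup in 9am, Triage in 8am.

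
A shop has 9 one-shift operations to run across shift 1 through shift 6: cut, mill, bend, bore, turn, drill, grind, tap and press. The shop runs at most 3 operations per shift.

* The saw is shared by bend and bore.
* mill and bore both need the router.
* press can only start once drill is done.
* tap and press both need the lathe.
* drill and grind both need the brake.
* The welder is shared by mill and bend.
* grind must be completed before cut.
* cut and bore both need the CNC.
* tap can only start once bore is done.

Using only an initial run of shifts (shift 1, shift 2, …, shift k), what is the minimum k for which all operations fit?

3

The precedence chain requires at least 2 distinct shifts.
With at most 3 per shift and 9 operations, at least 3 shifts are needed.
3 works (last occupied shift: shift 3): for example drill=shift 1; bend=shift 3; tap=shift 2; turn=shift 1; cut=shift 3; press=shift 3; bore=shift 1; mill=shift 2; grind=shift 2.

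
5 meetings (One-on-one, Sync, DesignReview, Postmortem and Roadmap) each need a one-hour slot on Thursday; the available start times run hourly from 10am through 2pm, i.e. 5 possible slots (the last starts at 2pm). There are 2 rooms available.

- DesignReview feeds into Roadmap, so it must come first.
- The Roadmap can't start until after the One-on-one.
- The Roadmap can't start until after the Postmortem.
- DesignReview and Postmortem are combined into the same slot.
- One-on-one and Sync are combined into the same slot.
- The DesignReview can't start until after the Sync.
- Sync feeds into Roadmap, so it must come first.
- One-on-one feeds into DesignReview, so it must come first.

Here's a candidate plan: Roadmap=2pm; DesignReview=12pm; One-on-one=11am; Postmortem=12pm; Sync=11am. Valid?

Valid

One-on-one feeds into DesignReview, so it must come first — holds.
DesignReview and Postmortem are combined into the same slot — holds.
Sync feeds into Roadmap, so it must come first — holds.
DesignReview feeds into Roadmap, so it must come first — holds.
There are 2 rooms available — holds.
The DesignReview can't start until after the Sync — holds.
The Roadmap can't start until after the Postmortem — holds.
One-on-one and Sync are combined into the same slot — holds.
The Roadmap can't start until after the One-on-one — holds.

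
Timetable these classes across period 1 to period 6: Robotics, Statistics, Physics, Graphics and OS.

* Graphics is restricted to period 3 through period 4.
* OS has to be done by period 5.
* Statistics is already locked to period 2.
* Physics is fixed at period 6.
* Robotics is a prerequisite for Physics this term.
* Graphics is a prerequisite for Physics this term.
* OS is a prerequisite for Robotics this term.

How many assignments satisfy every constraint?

Splitting on Robotics: it can be period 2 (2), period 3 (4), period 4 (6), period 5 (8). Listing each branch's schedules as (Statistics, Physics, Graphics, OS) by period number:
Robotics=period 2: (2,6,3,1) (2,6,4,1) — 2.
Robotics=period 3: (2,6,3,1) (2,6,3,2) (2,6,4,1) (2,6,4,2) — 4.
Robotics=period 4: (2,6,3,1) (2,6,3,2) (2,6,3,3) (2,6,4,1) (2,6,4,2) (2,6,4,3) — 6.
Robotics=period 5: (2,6,3,1) (2,6,3,2) (2,6,3,3) (2,6,3,4) (2,6,4,1) (2,6,4,2) (2,6,4,3) (2,6,4,4) — 8.
Summing: 2 + 4 + 6 + 8 = 20.

20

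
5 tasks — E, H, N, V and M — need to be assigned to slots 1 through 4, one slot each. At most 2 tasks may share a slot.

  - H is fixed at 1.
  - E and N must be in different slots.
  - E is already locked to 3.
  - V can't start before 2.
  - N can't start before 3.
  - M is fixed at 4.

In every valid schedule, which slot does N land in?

N's window is 3–4.
E is fixed at 3, and N can't share a slot with E.
So N must be 4.

4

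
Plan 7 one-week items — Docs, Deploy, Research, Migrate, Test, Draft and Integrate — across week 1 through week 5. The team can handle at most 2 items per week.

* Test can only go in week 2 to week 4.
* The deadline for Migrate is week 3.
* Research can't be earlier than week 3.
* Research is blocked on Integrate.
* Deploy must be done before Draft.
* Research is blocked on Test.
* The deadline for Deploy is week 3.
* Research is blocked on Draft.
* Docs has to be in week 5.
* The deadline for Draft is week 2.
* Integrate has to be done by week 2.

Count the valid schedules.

Splitting on Research: it can be week 3 (1), week 4 (5), week 5 (9). Listing each branch's schedules as (Docs, Deploy, Migrate, Test, Draft, Integrate) by week number:
Research=week 3: (5,1,3,2,2,1) — 1.
Research=week 4: (5,1,1,3,2,2) (5,1,2,3,2,1) (5,1,3,2,2,1) (5,1,3,3,2,1) (5,1,3,3,2,2) — 5.
Research=week 5: (5,1,1,3,2,2) (5,1,1,4,2,2) (5,1,2,3,2,1) (5,1,2,4,2,1) (5,1,3,2,2,1) (5,1,3,3,2,1) (5,1,3,3,2,2) (5,1,3,4,2,1) (5,1,3,4,2,2) — 9.
Summing: 1 + 5 + 9 = 15.

15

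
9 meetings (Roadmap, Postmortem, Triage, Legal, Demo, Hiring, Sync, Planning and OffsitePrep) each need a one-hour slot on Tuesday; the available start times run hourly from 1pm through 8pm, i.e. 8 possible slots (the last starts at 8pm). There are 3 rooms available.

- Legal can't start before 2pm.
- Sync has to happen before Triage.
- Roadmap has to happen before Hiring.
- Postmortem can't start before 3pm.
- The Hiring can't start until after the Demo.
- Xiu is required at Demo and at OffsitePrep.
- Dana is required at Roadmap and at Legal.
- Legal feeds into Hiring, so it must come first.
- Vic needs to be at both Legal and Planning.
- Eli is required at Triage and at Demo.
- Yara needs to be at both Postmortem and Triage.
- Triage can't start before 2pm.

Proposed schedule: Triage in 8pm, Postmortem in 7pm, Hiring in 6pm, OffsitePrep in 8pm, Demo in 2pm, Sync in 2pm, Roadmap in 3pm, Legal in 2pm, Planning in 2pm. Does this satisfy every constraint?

No. Vic needs to be at both Legal and Planning is not satisfied.

Legal feeds into Hiring, so it must come first — holds.
Postmortem can't start before 3pm — holds.
Sync has to happen before Triage — holds.
Yara needs to be at both Postmortem and Triage — holds.
Xiu is required at Demo and at OffsitePrep — holds.
Vic needs to be at both Legal and Planning — violated.
Dana is required at Roadmap and at Legal — holds.
The Hiring can't start until after the Demo — holds.
There are 3 rooms available — violated.
Roadmap has to happen before Hiring — holds.
Eli is required at Triage and at Demo — holds.
Triage can't start before 2pm — holds.
Legal can't start before 2pm — holds.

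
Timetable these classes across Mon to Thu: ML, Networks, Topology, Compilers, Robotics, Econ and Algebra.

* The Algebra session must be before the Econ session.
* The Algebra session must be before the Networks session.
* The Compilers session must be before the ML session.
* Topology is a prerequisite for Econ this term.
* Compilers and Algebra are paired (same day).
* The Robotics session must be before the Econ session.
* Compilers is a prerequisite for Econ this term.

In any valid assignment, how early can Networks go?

Tue

Precedence pushes Networks to at least Tue.
Networks at Tue is achievable: Econ in Tue; Compilers in Mon; Networks in Tue; ML in Tue; Robotics in Mon; Topology in Mon; Algebra in Mon.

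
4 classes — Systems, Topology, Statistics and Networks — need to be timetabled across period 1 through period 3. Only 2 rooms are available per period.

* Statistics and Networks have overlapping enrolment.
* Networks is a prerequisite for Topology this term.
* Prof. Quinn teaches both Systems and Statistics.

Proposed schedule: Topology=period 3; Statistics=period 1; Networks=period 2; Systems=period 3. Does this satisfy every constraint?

Valid

Only 2 rooms are available per period — holds.
Prof. Quinn teaches both Systems and Statistics — holds.
Networks is a prerequisite for Topology this term — holds.
Statistics and Networks have overlapping enrolment — holds.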